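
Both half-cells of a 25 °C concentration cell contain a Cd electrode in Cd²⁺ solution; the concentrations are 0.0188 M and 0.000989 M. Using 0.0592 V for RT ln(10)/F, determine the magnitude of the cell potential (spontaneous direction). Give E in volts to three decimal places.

+0.038 V

For a concentration cell E°cell = 0. The 0.0188 M side is the cathode (reduction is favoured where [Cd²⁺] is higher).
With n = 2, E = −(0.0592/2) log([Cd²⁺]ₐₙ/[Cd²⁺]꜀ₐₜ) = −(0.0592/2) log(0.000989/0.0188) = −(0.0592/2)(-1.279) = +0.038 V.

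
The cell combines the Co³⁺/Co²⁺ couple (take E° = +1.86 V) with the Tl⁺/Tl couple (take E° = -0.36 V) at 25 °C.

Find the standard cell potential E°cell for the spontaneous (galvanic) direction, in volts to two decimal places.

The Co³⁺/Co²⁺ couple has the higher reduction potential, so it is the cathode; Tl⁺/Tl is oxidised at the anode.
E°cell = E°(cathode) − E°(anode) = (+1.86) − (-0.36) = +2.22 V.
Since E°cell > 0, the reaction is spontaneous under standard conditions.

+2.22 V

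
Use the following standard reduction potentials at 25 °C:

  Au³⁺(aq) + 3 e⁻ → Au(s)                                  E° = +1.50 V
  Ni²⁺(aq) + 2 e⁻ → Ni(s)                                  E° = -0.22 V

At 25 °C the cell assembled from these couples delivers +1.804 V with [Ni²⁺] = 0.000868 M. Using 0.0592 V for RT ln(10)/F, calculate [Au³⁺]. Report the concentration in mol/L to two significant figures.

0.46 M

Au³⁺/Au is the cathode, Ni²⁺/Ni the anode: E°cell = +1.72 V, n = 6.
Overall reaction: 2 Au³⁺(aq) + 3 Ni(s) → 2 Au(s) + 3 Ni²⁺(aq); Q = [Ni²⁺]^3/[Au³⁺]^2.
From E = E° − (0.0592/n) log Q: log Q = (E° − E)·n/0.0592 = (+1.72 − (+1.804))·6/0.0592 = -8.5135.
So 2·log[Au³⁺] = 3·log(0.000868) − log Q = -9.1844 − (-8.5135) = -0.6709; log[Au³⁺] = -0.6709 / 2 = -0.3355; [Au³⁺] = 10^(-0.3355) ≈ 0.46 M.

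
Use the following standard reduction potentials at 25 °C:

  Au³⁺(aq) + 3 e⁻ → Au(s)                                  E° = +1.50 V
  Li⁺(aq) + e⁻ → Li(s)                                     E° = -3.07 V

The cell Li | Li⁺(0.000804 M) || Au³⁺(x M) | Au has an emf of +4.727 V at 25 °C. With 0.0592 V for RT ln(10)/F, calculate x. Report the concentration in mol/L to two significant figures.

0.047 M

Au³⁺/Au is the cathode, Li⁺/Li the anode: E°cell = +4.57 V, n = 3.
Overall reaction: Au³⁺(aq) + 3 Li(s) → Au(s) + 3 Li⁺(aq); Q = [Li⁺]^3/[Au³⁺]^1.
From E = E° − (0.0592/n) log Q: log Q = (E° − E)·n/0.0592 = (+4.57 − (+4.727))·3/0.0592 = -7.9561.
So 1·log[Au³⁺] = 3·log(0.000804) − log Q = -9.2842 − (-7.9561) = -1.3281; [Au³⁺] = 10^(-1.3281) ≈ 0.047 M.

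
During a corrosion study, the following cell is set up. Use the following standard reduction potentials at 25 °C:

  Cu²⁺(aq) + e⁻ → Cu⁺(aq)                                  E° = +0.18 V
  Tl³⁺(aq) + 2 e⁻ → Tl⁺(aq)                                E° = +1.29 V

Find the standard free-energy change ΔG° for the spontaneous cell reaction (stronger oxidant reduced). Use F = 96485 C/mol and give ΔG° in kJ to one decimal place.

-214.2 kJ

Tl³⁺/Tl⁺ (E° = +1.29 V) is the cathode; Cu²⁺/Cu⁺ (E° = +0.18 V) is the anode, so E°cell = +1.11 V.
Balancing electrons gives n = 2 (lcm of 2 and 1).
ΔG° = −nFE° = −(2)(96485)(+1.11) = -214,197 J = -214.2 kJ.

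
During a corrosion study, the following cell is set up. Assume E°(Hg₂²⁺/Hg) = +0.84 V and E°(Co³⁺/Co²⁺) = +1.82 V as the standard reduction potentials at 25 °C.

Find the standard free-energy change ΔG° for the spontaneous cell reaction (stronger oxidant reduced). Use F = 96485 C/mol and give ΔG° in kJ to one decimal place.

-189.1 kJ

Co³⁺/Co²⁺ (E° = +1.82 V) is the cathode; Hg₂²⁺/Hg (E° = +0.84 V) is the anode, so E°cell = +0.98 V.
Balancing electrons gives n = 2 (lcm of 1 and 2).
ΔG° = −nFE° = −(2)(96485)(+0.98) = -189,111 J = -189.1 kJ.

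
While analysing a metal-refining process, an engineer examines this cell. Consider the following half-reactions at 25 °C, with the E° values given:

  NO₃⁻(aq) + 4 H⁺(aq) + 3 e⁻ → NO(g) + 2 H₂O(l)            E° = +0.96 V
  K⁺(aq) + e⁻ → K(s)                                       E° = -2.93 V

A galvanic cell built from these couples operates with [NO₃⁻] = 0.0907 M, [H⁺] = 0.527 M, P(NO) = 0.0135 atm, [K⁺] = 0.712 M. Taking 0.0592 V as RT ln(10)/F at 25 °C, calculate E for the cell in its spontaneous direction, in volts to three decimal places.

+3.893 V

NO₃⁻/NO is the cathode (higher E°), K⁺/K the anode: E°cell = +0.96 − (-2.93) = +3.89 V, n = 3.
Overall: NO₃⁻(aq) + 4 H⁺(aq) + 3 K(s) → NO(g) + 2 H₂O(l) + 3 K⁺(aq)
Q = P(NO)·[K⁺]^3 / ([NO₃⁻]·[H⁺]^4); log Q = -0.157.
E = E° − (0.0592/n) log Q = +3.89 − (0.0592/3)(-0.157) = +3.893 V.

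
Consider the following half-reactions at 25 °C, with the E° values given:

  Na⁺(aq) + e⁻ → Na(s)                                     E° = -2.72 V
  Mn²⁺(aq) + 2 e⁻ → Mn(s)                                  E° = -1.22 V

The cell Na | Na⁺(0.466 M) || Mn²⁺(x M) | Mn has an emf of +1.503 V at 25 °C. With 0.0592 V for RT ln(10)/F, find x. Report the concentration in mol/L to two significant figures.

Mn²⁺/Mn is the cathode, Na⁺/Na the anode: E°cell = +1.50 V, n = 2.
Overall reaction: Mn²⁺(aq) + 2 Na(s) → Mn(s) + 2 Na⁺(aq); Q = [Na⁺]^2/[Mn²⁺]^1.
From E = E° − (0.0592/n) log Q: log Q = (E° − E)·n/0.0592 = (+1.50 − (+1.503))·2/0.0592 = -0.1014.
So 1·log[Mn²⁺] = 2·log(0.466) − log Q = -0.6632 − (-0.1014) = -0.5618; [Mn²⁺] = 10^(-0.5618) ≈ 0.27 M.

0.27 M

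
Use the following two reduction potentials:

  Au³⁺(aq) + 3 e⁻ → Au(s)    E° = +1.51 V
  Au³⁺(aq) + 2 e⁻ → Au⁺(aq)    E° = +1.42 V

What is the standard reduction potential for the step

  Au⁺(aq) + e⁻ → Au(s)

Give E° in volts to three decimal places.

Sequential free energies add, so n₃E°₃ = n₁E°₁ + n₂E°₂.
With n₃ = 3, and the known step contributing 2×(+1.42) V, the unknown satisfies 1·E° = 3×(+1.51) − 2×(+1.42) = +1.690.
E° = +1.690 / 1 = +1.690 V.

+1.690 V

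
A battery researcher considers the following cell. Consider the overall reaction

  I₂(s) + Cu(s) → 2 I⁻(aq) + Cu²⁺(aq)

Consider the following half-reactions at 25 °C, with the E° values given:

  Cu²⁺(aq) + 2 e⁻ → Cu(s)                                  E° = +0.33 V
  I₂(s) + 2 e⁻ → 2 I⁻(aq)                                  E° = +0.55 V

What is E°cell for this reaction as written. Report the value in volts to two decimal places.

+0.22 V

The I₂/I⁻ couple has the higher reduction potential, so it is the cathode; Cu²⁺/Cu is oxidised at the anode.
E°cell = E°(cathode) − E°(anode) = (+0.55) − (+0.33) = +0.22 V.
Since E°cell > 0, the reaction is spontaneous under standard conditions.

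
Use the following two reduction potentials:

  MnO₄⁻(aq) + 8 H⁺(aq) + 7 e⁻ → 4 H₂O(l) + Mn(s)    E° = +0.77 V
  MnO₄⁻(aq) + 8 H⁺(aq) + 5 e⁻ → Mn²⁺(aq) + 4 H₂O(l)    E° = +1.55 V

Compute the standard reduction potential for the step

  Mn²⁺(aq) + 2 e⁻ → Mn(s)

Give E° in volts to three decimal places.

Sequential free energies add, so n₃E°₃ = n₁E°₁ + n₂E°₂.
With n₃ = 7, and the known step contributing 5×(+1.55) V, the unknown satisfies 2·E° = 7×(+0.77) − 5×(+1.55) = -2.360.
E° = -2.360 / 2 = -1.180 V.

-1.180 V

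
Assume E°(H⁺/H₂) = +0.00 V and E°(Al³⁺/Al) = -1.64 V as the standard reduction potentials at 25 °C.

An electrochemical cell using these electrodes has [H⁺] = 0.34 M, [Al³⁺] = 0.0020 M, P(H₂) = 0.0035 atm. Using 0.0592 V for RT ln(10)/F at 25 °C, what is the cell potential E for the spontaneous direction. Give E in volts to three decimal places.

H⁺/H₂ is the cathode (higher E°), Al³⁺/Al the anode: E°cell = +0.00 − (-1.64) = +1.64 V, n = 6.
Overall: 6 H⁺(aq) + 2 Al(s) → 3 H₂(g) + 2 Al³⁺(aq)
Q = P(H₂)^3·[Al³⁺]^2 / ([H⁺]^6); log Q = -9.955.
E = E° − (0.0592/n) log Q = +1.64 − (0.0592/6)(-9.955) = +1.738 V.

+1.738 V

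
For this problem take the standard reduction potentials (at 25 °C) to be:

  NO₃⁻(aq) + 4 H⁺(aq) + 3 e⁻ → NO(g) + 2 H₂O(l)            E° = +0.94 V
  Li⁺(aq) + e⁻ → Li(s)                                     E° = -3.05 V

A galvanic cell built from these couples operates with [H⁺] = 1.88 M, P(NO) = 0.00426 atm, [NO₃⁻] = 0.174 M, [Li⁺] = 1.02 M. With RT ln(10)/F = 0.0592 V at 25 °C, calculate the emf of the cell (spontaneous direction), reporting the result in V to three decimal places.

+4.043 V

NO₃⁻/NO is the cathode (higher E°), Li⁺/Li the anode: E°cell = +0.94 − (-3.05) = +3.99 V, n = 3.
Overall: NO₃⁻(aq) + 4 H⁺(aq) + 3 Li(s) → NO(g) + 2 H₂O(l) + 3 Li⁺(aq)
Q = P(NO)·[Li⁺]^3 / ([NO₃⁻]·[H⁺]^4); log Q = -2.682.
E = E° − (0.0592/n) log Q = +3.99 − (0.0592/3)(-2.682) = +4.043 V.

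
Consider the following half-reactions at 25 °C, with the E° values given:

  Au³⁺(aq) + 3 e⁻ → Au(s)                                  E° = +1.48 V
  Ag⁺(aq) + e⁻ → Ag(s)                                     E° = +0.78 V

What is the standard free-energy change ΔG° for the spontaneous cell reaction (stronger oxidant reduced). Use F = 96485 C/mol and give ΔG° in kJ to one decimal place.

-202.6 kJ

Au³⁺/Au (E° = +1.48 V) is the cathode; Ag⁺/Ag (E° = +0.78 V) is the anode, so E°cell = +0.70 V.
Balancing electrons gives n = 3 (lcm of 3 and 1).
ΔG° = −nFE° = −(3)(96485)(+0.70) = -202,618 J = -202.6 kJ.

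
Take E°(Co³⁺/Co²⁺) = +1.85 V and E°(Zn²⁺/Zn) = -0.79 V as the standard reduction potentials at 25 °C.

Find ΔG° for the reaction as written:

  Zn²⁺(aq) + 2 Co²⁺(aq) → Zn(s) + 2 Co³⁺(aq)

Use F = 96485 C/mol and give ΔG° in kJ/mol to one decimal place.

As written, Zn²⁺/Zn is reduced (cathode) and Co³⁺/Co²⁺ is oxidised (anode), so E°cell = (-0.79) − (+1.85) = -2.64 V.
Balancing electrons gives n = 2.
ΔG° = −nFE° = −(2)(96485)(-2.64) = 509,441 J = +509.4 kJ/mol.

+509.4 kJ/mol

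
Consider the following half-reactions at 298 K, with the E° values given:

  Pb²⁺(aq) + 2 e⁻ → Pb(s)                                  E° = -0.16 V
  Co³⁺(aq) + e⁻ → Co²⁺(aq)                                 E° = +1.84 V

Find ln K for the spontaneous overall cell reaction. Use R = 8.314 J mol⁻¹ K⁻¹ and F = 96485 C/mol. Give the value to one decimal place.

155.8

Cathode: Co³⁺/Co²⁺; anode: Pb²⁺/Pb. E°cell = (+1.84) − (-0.16) = +2.00 V, with n = 2.
ΔG° = −nFE° = −RT ln K, so ln K = nFE°/(RT) = (2)(96485)(+2.00) / ((8.314)(298)) = 155.773.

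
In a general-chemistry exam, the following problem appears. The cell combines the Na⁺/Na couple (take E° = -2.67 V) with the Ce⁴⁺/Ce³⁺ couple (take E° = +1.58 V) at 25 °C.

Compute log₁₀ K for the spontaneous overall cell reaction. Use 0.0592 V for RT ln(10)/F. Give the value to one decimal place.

Cathode: Ce⁴⁺/Ce³⁺; anode: Na⁺/Na. E°cell = +4.25 V, n = 1.
log K = nE°cell / 0.0592 = (1)(+4.25) / 0.0592 = 71.8.

71.8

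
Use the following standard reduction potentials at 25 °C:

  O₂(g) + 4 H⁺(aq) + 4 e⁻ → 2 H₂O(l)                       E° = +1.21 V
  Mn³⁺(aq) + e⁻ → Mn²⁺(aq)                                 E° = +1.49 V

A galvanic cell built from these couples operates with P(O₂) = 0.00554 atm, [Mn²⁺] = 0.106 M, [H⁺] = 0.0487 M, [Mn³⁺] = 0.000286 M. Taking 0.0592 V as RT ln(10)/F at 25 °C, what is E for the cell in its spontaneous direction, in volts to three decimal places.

+0.239 V

Mn³⁺/Mn²⁺ is the cathode (higher E°), O₂/H₂O the anode: E°cell = +1.49 − (+1.21) = +0.28 V, n = 4.
Overall: 4 Mn³⁺(aq) + 2 H₂O(l) → 4 Mn²⁺(aq) + O₂(g) + 4 H⁺(aq)
Q = [Mn²⁺]^4·P(O₂)·[H⁺]^4 / ([Mn³⁺]^4); log Q = 2.769.
E = E° − (0.0592/n) log Q = +0.28 − (0.0592/4)(2.769) = +0.239 V.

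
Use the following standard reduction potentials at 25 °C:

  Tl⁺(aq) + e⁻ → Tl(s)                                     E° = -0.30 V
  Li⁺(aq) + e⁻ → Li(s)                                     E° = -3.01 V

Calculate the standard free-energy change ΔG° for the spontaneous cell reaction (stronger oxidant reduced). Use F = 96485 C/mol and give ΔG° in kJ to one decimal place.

-261.5 kJ

Tl⁺/Tl (E° = -0.30 V) is the cathode; Li⁺/Li (E° = -3.01 V) is the anode, so E°cell = +2.71 V.
Balancing electrons gives n = 1 (lcm of 1 and 1).
ΔG° = −nFE° = −(1)(96485)(+2.71) = -261,474 J = -261.5 kJ.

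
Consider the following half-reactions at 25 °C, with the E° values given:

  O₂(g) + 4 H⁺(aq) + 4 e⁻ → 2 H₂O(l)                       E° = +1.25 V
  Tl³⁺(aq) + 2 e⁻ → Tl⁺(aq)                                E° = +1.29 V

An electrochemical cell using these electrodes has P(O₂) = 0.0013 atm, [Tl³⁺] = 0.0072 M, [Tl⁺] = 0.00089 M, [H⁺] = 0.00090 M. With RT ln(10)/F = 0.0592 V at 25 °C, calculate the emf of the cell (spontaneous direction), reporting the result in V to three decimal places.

Tl³⁺/Tl⁺ is the cathode (higher E°), O₂/H₂O the anode: E°cell = +1.29 − (+1.25) = +0.04 V, n = 4.
Overall: 2 Tl³⁺(aq) + 2 H₂O(l) → 2 Tl⁺(aq) + O₂(g) + 4 H⁺(aq)
Q = [Tl⁺]^2·P(O₂)·[H⁺]^4 / ([Tl³⁺]^2); log Q = -16.885.
E = E° − (0.0592/n) log Q = +0.04 − (0.0592/4)(-16.885) = +0.290 V.

+0.290 V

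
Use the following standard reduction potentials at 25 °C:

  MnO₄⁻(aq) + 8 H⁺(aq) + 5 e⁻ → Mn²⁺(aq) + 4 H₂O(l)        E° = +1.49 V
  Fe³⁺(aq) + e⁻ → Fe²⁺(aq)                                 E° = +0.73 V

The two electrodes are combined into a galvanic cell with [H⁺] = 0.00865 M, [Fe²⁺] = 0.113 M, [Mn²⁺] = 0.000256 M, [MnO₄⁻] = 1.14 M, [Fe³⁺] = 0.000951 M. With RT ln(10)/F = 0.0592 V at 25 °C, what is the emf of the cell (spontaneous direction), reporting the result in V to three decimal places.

+0.731 V

MnO₄⁻/Mn²⁺ is the cathode (higher E°), Fe³⁺/Fe²⁺ the anode: E°cell = +1.49 − (+0.73) = +0.76 V, n = 5.
Overall: MnO₄⁻(aq) + 8 H⁺(aq) + 5 Fe²⁺(aq) → Mn²⁺(aq) + 4 H₂O(l) + 5 Fe³⁺(aq)
Q = [Mn²⁺]·[Fe³⁺]^5 / ([MnO₄⁻]·[H⁺]^8·[Fe²⁺]^5); log Q = 2.481.
E = E° − (0.0592/n) log Q = +0.76 − (0.0592/5)(2.481) = +0.731 V.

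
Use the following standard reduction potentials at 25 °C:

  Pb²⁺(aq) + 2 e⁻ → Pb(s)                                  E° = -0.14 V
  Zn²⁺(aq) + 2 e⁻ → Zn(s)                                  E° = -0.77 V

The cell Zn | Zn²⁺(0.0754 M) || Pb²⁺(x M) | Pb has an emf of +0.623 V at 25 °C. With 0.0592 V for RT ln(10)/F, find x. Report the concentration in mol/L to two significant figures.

0.044 M

Pb²⁺/Pb is the cathode, Zn²⁺/Zn the anode: E°cell = +0.63 V, n = 2.
Overall reaction: Pb²⁺(aq) + Zn(s) → Pb(s) + Zn²⁺(aq); Q = [Zn²⁺]^1/[Pb²⁺]^1.
From E = E° − (0.0592/n) log Q: log Q = (E° − E)·n/0.0592 = (+0.63 − (+0.623))·2/0.0592 = 0.2365.
So 1·log[Pb²⁺] = 1·log(0.0754) − log Q = -1.1226 − (0.2365) = -1.3591; [Pb²⁺] = 10^(-1.3591) ≈ 0.044 M.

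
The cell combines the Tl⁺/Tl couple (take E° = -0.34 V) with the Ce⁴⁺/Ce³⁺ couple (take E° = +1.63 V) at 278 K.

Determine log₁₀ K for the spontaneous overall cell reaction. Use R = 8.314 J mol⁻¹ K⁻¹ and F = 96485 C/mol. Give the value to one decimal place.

35.7

Cathode: Ce⁴⁺/Ce³⁺; anode: Tl⁺/Tl. E°cell = (+1.63) − (-0.34) = +1.97 V, with n = 1.
ΔG° = −nFE° = −RT ln K, so ln K = nFE°/(RT) = (1)(96485)(+1.97) / ((8.314)(278)) = 82.238.
log₁₀ K = 82.238 / ln 10 = 35.7.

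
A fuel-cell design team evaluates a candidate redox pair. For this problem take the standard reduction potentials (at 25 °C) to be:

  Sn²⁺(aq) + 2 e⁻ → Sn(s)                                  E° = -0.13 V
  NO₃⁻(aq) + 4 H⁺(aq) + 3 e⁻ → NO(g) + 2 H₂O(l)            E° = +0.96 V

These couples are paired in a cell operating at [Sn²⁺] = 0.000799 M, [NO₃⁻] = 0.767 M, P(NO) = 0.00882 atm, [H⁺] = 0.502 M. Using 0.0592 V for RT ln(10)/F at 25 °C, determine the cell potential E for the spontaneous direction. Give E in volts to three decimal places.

+1.196 V

NO₃⁻/NO is the cathode (higher E°), Sn²⁺/Sn the anode: E°cell = +0.96 − (-0.13) = +1.09 V, n = 6.
Overall: 2 NO₃⁻(aq) + 8 H⁺(aq) + 3 Sn(s) → 2 NO(g) + 4 H₂O(l) + 3 Sn²⁺(aq)
Q = P(NO)^2·[Sn²⁺]^3 / ([NO₃⁻]^2·[H⁺]^8); log Q = -10.777.
E = E° − (0.0592/n) log Q = +1.09 − (0.0592/6)(-10.777) = +1.196 V.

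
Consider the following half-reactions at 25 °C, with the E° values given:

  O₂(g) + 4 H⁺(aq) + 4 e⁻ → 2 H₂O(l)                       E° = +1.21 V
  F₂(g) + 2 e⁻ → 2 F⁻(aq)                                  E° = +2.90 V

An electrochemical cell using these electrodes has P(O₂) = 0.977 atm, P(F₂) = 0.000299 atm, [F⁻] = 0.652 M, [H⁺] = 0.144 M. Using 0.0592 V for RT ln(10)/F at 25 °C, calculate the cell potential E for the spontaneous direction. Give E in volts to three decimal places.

F₂/F⁻ is the cathode (higher E°), O₂/H₂O the anode: E°cell = +2.90 − (+1.21) = +1.69 V, n = 4.
Overall: 2 F₂(g) + 2 H₂O(l) → 4 F⁻(aq) + O₂(g) + 4 H⁺(aq)
Q = [F⁻]^4·P(O₂)·[H⁺]^4 / (P(F₂)^2); log Q = 2.929.
E = E° − (0.0592/n) log Q = +1.69 − (0.0592/4)(2.929) = +1.647 V.

+1.647 V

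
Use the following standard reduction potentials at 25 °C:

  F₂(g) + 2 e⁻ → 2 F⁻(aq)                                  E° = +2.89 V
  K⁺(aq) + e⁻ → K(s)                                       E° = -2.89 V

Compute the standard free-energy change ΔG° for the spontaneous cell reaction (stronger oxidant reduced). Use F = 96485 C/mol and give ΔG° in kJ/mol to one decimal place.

F₂/F⁻ (E° = +2.89 V) is the cathode; K⁺/K (E° = -2.89 V) is the anode, so E°cell = +5.78 V.
Balancing electrons gives n = 2 (lcm of 2 and 1).
ΔG° = −nFE° = −(2)(96485)(+5.78) = -1,115,367 J = -1115.4 kJ/mol.

-1115.4 kJ/mol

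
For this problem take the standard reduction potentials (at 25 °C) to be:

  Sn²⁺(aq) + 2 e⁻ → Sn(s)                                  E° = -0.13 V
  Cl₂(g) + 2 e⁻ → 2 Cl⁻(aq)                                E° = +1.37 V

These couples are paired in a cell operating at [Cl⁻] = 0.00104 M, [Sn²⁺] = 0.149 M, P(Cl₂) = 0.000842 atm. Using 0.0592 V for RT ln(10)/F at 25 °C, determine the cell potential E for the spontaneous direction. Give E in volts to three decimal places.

+1.610 V

Cl₂/Cl⁻ is the cathode (higher E°), Sn²⁺/Sn the anode: E°cell = +1.37 − (-0.13) = +1.50 V, n = 2.
Overall: Cl₂(g) + Sn(s) → 2 Cl⁻(aq) + Sn²⁺(aq)
Q = [Cl⁻]^2·[Sn²⁺] / (P(Cl₂)); log Q = -3.718.
E = E° − (0.0592/n) log Q = +1.50 − (0.0592/2)(-3.718) = +1.610 V.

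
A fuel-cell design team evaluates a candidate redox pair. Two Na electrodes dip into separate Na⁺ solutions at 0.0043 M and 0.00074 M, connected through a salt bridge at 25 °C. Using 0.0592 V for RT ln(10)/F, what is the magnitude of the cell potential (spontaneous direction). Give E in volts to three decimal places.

For a concentration cell E°cell = 0. The 0.0043 M side is the cathode (reduction is favoured where [Na⁺] is higher).
With n = 1, E = −(0.0592/1) log([Na⁺]ₐₙ/[Na⁺]꜀ₐₜ) = −(0.0592/1) log(0.00074/0.0043) = −(0.0592/1)(-0.764) = +0.045 V.

+0.045 V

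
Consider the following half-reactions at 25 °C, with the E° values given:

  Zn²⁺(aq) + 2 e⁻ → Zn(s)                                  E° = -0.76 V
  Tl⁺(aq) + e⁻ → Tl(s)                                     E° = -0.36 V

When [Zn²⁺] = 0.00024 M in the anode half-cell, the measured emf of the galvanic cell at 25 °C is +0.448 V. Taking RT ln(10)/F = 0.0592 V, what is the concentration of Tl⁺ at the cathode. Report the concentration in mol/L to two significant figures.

0.10 M

Tl⁺/Tl is the cathode, Zn²⁺/Zn the anode: E°cell = +0.40 V, n = 2.
Overall reaction: 2 Tl⁺(aq) + Zn(s) → 2 Tl(s) + Zn²⁺(aq); Q = [Zn²⁺]^1/[Tl⁺]^2.
From E = E° − (0.0592/n) log Q: log Q = (E° − E)·n/0.0592 = (+0.40 − (+0.448))·2/0.0592 = -1.6216.
So 2·log[Tl⁺] = 1·log(0.00024) − log Q = -3.6198 − (-1.6216) = -1.9982; log[Tl⁺] = -1.9982 / 2 = -0.9991; [Tl⁺] = 10^(-0.9991) ≈ 0.10 M.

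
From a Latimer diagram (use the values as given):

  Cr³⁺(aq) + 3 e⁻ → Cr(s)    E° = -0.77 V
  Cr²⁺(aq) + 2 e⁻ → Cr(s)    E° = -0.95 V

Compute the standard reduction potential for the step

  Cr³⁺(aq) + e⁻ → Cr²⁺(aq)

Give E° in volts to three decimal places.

Sequential free energies add, so n₃E°₃ = n₁E°₁ + n₂E°₂.
With n₃ = 3, and the known step contributing 2×(-0.95) V, the unknown satisfies 1·E° = 3×(-0.77) − 2×(-0.95) = -0.410.
E° = -0.410 / 1 = -0.410 V.

-0.410 V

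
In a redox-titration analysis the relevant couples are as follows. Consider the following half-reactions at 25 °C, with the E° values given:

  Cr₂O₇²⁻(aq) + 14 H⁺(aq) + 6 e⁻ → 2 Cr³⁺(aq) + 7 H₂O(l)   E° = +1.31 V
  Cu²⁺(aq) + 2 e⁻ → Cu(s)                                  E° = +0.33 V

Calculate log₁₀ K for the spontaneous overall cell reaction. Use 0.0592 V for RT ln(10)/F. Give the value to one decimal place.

99.3

Cathode: Cr₂O₇²⁻/Cr³⁺; anode: Cu²⁺/Cu. E°cell = +0.98 V, n = 6.
log K = nE°cell / 0.0592 = (6)(+0.98) / 0.0592 = 99.3.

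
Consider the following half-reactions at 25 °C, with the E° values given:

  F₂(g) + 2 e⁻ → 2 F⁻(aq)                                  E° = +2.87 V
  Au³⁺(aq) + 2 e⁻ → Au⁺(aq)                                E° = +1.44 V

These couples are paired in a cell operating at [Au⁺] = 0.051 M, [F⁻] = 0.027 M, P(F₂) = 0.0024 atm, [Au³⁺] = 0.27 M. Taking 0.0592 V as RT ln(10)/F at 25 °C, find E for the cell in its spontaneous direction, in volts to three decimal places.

+1.424 V

F₂/F⁻ is the cathode (higher E°), Au³⁺/Au⁺ the anode: E°cell = +2.87 − (+1.44) = +1.43 V, n = 2.
Overall: F₂(g) + Au⁺(aq) → 2 F⁻(aq) + Au³⁺(aq)
Q = [F⁻]^2·[Au³⁺] / (P(F₂)·[Au⁺]); log Q = 0.206.
E = E° − (0.0592/n) log Q = +1.43 − (0.0592/2)(0.206) = +1.424 V.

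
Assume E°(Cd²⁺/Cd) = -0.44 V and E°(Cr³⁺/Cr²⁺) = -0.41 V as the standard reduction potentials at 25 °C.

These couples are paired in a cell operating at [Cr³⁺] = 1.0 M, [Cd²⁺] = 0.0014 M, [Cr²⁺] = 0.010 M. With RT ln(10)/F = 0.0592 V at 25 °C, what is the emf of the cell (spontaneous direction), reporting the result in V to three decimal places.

+0.233 V

Cr³⁺/Cr²⁺ is the cathode (higher E°), Cd²⁺/Cd the anode: E°cell = -0.41 − (-0.44) = +0.03 V, n = 2.
Overall: 2 Cr³⁺(aq) + Cd(s) → 2 Cr²⁺(aq) + Cd²⁺(aq)
Q = [Cr²⁺]^2·[Cd²⁺] / ([Cr³⁺]^2); log Q = -6.854.
E = E° − (0.0592/n) log Q = +0.03 − (0.0592/2)(-6.854) = +0.233 V.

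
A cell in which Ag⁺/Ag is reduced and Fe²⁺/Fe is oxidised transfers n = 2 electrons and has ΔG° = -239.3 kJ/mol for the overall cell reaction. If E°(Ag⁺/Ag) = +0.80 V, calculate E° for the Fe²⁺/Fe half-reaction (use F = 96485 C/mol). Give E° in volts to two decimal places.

-0.44 V

E°cell = −ΔG°/(nF) = −(-239.3×10³)/((2)(96485)) = +1.240 V.
Since Ag⁺/Ag is the cathode and Fe²⁺/Fe the anode, E°cell = E°(Ag⁺/Ag) − E°(Fe²⁺/Fe).
So E°(Fe²⁺/Fe) = E°(Ag⁺/Ag) − E°cell = (+0.80) − (+1.240) = -0.44 V.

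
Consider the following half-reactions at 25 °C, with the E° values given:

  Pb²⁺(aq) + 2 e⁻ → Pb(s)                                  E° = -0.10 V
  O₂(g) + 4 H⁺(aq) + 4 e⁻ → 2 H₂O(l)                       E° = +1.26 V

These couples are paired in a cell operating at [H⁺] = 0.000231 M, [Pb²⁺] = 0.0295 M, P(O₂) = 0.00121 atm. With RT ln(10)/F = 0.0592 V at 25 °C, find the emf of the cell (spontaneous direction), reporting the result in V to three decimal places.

+1.147 V

O₂/H₂O is the cathode (higher E°), Pb²⁺/Pb the anode: E°cell = +1.26 − (-0.10) = +1.36 V, n = 4.
Overall: O₂(g) + 4 H⁺(aq) + 2 Pb(s) → 2 H₂O(l) + 2 Pb²⁺(aq)
Q = [Pb²⁺]^2 / (P(O₂)·[H⁺]^4); log Q = 14.402.
E = E° − (0.0592/n) log Q = +1.36 − (0.0592/4)(14.402) = +1.147 V.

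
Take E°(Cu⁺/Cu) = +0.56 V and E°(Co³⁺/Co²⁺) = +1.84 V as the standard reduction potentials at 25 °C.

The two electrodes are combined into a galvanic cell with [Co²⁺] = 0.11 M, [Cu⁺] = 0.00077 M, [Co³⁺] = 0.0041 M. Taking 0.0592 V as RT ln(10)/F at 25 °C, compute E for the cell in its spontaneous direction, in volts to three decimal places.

Co³⁺/Co²⁺ is the cathode (higher E°), Cu⁺/Cu the anode: E°cell = +1.84 − (+0.56) = +1.28 V, n = 1.
Overall: Co³⁺(aq) + Cu(s) → Co²⁺(aq) + Cu⁺(aq)
Q = [Co²⁺]·[Cu⁺] / ([Co³⁺]); log Q = -1.685.
E = E° − (0.0592/n) log Q = +1.28 − (0.0592/1)(-1.685) = +1.380 V.

+1.380 V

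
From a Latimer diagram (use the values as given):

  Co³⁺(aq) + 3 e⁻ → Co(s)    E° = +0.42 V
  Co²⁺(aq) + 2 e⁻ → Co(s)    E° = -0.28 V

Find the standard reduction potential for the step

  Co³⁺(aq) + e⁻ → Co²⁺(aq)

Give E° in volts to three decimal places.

+1.820 V

Sequential free energies add, so n₃E°₃ = n₁E°₁ + n₂E°₂.
With n₃ = 3, and the known step contributing 2×(-0.28) V, the unknown satisfies 1·E° = 3×(+0.42) − 2×(-0.28) = +1.820.
E° = +1.820 / 1 = +1.820 V.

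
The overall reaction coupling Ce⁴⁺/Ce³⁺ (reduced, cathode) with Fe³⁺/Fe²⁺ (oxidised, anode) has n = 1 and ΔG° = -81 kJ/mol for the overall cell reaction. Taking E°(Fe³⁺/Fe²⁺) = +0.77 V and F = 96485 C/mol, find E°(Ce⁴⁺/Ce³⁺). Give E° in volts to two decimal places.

E°cell = −ΔG°/(nF) = −(-81×10³)/((1)(96485)) = +0.840 V.
Since Ce⁴⁺/Ce³⁺ is the cathode and Fe³⁺/Fe²⁺ the anode, E°cell = E°(Ce⁴⁺/Ce³⁺) − E°(Fe³⁺/Fe²⁺).
So E°(Ce⁴⁺/Ce³⁺) = E°cell + E°(Fe³⁺/Fe²⁺) = +0.840 + (+0.77) = +1.61 V.

+1.61 V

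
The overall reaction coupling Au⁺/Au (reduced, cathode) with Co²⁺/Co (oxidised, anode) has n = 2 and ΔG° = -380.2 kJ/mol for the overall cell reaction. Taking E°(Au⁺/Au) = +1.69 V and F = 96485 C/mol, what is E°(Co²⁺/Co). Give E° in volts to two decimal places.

-0.28 V

E°cell = −ΔG°/(nF) = −(-380.2×10³)/((2)(96485)) = +1.970 V.
Since Au⁺/Au is the cathode and Co²⁺/Co the anode, E°cell = E°(Au⁺/Au) − E°(Co²⁺/Co).
So E°(Co²⁺/Co) = E°(Au⁺/Au) − E°cell = (+1.69) − (+1.970) = -0.28 V.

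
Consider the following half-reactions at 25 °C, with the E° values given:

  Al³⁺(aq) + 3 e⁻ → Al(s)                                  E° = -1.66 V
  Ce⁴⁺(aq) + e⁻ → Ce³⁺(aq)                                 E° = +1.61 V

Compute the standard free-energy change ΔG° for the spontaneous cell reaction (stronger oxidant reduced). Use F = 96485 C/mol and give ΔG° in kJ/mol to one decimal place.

Ce⁴⁺/Ce³⁺ (E° = +1.61 V) is the cathode; Al³⁺/Al (E° = -1.66 V) is the anode, so E°cell = +3.27 V.
Balancing electrons gives n = 3 (lcm of 1 and 3).
ΔG° = −nFE° = −(3)(96485)(+3.27) = -946,518 J = -946.5 kJ/mol.

-946.5 kJ/mol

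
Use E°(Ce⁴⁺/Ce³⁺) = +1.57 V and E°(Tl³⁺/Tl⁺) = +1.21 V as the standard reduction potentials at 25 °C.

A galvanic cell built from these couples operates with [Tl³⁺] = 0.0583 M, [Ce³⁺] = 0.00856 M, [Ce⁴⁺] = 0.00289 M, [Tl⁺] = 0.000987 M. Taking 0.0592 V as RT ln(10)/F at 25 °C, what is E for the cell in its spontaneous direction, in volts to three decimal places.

+0.280 V

Ce⁴⁺/Ce³⁺ is the cathode (higher E°), Tl³⁺/Tl⁺ the anode: E°cell = +1.57 − (+1.21) = +0.36 V, n = 2.
Overall: 2 Ce⁴⁺(aq) + Tl⁺(aq) → 2 Ce³⁺(aq) + Tl³⁺(aq)
Q = [Ce³⁺]^2·[Tl³⁺] / ([Ce⁴⁺]^2·[Tl⁺]); log Q = 2.715.
E = E° − (0.0592/n) log Q = +0.36 − (0.0592/2)(2.715) = +0.280 V.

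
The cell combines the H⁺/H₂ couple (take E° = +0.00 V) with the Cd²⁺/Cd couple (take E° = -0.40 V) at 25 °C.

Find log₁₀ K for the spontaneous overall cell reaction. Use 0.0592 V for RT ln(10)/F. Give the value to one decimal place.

13.5

Cathode: H⁺/H₂; anode: Cd²⁺/Cd. E°cell = +0.40 V, n = 2.
log K = nE°cell / 0.0592 = (2)(+0.40) / 0.0592 = 13.5.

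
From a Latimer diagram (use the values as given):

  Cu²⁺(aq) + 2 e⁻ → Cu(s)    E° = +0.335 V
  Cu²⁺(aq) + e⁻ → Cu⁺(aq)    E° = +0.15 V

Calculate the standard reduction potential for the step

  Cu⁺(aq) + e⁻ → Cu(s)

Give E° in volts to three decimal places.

+0.520 V

Sequential free energies add, so n₃E°₃ = n₁E°₁ + n₂E°₂.
With n₃ = 2, and the known step contributing 1×(+0.15) V, the unknown satisfies 1·E° = 2×(+0.335) − 1×(+0.15) = +0.520.
E° = +0.520 / 1 = +0.520 V.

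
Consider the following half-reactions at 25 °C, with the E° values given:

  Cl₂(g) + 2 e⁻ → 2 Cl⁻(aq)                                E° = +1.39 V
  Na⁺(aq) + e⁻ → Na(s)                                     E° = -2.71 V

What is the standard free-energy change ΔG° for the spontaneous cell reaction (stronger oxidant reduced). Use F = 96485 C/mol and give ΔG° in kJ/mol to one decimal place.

Cl₂/Cl⁻ (E° = +1.39 V) is the cathode; Na⁺/Na (E° = -2.71 V) is the anode, so E°cell = +4.10 V.
Balancing electrons gives n = 2 (lcm of 2 and 1).
ΔG° = −nFE° = −(2)(96485)(+4.10) = -791,177 J = -791.2 kJ/mol.

-791.2 kJ/mol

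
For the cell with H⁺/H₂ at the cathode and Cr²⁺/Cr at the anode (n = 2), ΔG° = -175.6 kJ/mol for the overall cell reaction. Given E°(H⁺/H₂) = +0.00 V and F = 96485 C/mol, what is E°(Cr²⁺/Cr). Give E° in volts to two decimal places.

E°cell = −ΔG°/(nF) = −(-175.6×10³)/((2)(96485)) = +0.910 V.
Since H⁺/H₂ is the cathode and Cr²⁺/Cr the anode, E°cell = E°(H⁺/H₂) − E°(Cr²⁺/Cr).
So E°(Cr²⁺/Cr) = E°(H⁺/H₂) − E°cell = (+0.00) − (+0.910) = -0.91 V.

-0.91 V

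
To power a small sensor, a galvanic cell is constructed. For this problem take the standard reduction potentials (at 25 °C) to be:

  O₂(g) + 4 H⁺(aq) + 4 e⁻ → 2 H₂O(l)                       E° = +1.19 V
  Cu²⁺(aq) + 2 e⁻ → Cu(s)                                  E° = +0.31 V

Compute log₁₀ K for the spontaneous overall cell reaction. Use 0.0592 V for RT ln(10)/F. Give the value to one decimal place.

59.5

Cathode: O₂/H₂O; anode: Cu²⁺/Cu. E°cell = +0.88 V, n = 4.
log K = nE°cell / 0.0592 = (4)(+0.88) / 0.0592 = 59.5.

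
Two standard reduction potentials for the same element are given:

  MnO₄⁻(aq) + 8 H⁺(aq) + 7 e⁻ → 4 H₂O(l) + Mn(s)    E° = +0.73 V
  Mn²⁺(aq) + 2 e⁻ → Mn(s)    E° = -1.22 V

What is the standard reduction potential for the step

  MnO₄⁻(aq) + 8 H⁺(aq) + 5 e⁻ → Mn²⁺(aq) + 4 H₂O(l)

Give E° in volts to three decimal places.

Sequential free energies add, so n₃E°₃ = n₁E°₁ + n₂E°₂.
With n₃ = 7, and the known step contributing 2×(-1.22) V, the unknown satisfies 5·E° = 7×(+0.73) − 2×(-1.22) = +7.550.
E° = +7.550 / 5 = +1.510 V.

+1.510 V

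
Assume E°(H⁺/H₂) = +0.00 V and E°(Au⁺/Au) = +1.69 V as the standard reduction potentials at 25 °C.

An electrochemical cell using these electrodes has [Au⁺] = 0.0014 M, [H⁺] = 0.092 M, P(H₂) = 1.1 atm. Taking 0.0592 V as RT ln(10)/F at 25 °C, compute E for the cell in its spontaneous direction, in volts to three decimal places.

Au⁺/Au is the cathode (higher E°), H⁺/H₂ the anode: E°cell = +1.69 − (+0.00) = +1.69 V, n = 2.
Overall: 2 Au⁺(aq) + H₂(g) → 2 Au(s) + 2 H⁺(aq)
Q = [H⁺]^2 / ([Au⁺]^2·P(H₂)); log Q = 3.594.
E = E° − (0.0592/n) log Q = +1.69 − (0.0592/2)(3.594) = +1.584 V.

+1.584 V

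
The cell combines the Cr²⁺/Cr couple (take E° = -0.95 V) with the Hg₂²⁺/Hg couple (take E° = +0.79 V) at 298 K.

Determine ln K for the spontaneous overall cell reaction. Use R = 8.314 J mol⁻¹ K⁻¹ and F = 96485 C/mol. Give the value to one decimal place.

Cathode: Hg₂²⁺/Hg; anode: Cr²⁺/Cr. E°cell = (+0.79) − (-0.95) = +1.74 V, with n = 2.
ΔG° = −nFE° = −RT ln K, so ln K = nFE°/(RT) = (2)(96485)(+1.74) / ((8.314)(298)) = 135.523.

135.5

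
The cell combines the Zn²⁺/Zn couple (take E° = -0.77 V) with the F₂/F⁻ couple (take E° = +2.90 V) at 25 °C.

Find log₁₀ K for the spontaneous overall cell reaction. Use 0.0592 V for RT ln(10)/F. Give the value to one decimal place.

Cathode: F₂/F⁻; anode: Zn²⁺/Zn. E°cell = +3.67 V, n = 2.
log K = nE°cell / 0.0592 = (2)(+3.67) / 0.0592 = 124.0.

124.0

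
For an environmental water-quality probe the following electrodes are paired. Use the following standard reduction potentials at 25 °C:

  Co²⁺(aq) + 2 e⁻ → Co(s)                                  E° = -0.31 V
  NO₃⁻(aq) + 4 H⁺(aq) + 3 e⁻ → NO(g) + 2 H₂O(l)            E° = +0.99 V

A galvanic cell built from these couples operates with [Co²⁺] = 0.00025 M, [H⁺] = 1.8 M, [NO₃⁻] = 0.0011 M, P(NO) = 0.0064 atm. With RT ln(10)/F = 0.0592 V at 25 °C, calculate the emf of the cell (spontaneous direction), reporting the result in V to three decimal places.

NO₃⁻/NO is the cathode (higher E°), Co²⁺/Co the anode: E°cell = +0.99 − (-0.31) = +1.30 V, n = 6.
Overall: 2 NO₃⁻(aq) + 8 H⁺(aq) + 3 Co(s) → 2 NO(g) + 4 H₂O(l) + 3 Co²⁺(aq)
Q = P(NO)^2·[Co²⁺]^3 / ([NO₃⁻]^2·[H⁺]^8); log Q = -11.319.
E = E° − (0.0592/n) log Q = +1.30 − (0.0592/6)(-11.319) = +1.412 V.

+1.412 V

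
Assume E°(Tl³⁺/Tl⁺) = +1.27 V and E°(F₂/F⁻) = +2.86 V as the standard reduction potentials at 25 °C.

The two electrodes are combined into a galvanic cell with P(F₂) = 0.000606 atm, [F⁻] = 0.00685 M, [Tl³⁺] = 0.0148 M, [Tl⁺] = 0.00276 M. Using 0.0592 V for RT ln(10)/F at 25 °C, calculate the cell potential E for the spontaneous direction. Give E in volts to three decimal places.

F₂/F⁻ is the cathode (higher E°), Tl³⁺/Tl⁺ the anode: E°cell = +2.86 − (+1.27) = +1.59 V, n = 2.
Overall: F₂(g) + Tl⁺(aq) → 2 F⁻(aq) + Tl³⁺(aq)
Q = [F⁻]^2·[Tl³⁺] / (P(F₂)·[Tl⁺]); log Q = -0.382.
E = E° − (0.0592/n) log Q = +1.59 − (0.0592/2)(-0.382) = +1.601 V.

+1.601 V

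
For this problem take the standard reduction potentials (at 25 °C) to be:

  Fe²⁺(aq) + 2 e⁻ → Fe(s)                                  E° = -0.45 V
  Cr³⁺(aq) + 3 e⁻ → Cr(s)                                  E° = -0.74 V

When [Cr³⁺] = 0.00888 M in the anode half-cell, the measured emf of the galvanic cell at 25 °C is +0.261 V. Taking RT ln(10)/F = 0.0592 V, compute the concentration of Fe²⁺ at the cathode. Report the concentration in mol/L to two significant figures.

Fe²⁺/Fe is the cathode, Cr³⁺/Cr the anode: E°cell = +0.29 V, n = 6.
Overall reaction: 3 Fe²⁺(aq) + 2 Cr(s) → 3 Fe(s) + 2 Cr³⁺(aq); Q = [Cr³⁺]^2/[Fe²⁺]^3.
From E = E° − (0.0592/n) log Q: log Q = (E° − E)·n/0.0592 = (+0.29 − (+0.261))·6/0.0592 = 2.9392.
So 3·log[Fe²⁺] = 2·log(0.00888) − log Q = -4.1032 − (2.9392) = -7.0424; log[Fe²⁺] = -7.0424 / 3 = -2.3475; [Fe²⁺] = 10^(-2.3475) ≈ 0.0045 M.

0.0045 M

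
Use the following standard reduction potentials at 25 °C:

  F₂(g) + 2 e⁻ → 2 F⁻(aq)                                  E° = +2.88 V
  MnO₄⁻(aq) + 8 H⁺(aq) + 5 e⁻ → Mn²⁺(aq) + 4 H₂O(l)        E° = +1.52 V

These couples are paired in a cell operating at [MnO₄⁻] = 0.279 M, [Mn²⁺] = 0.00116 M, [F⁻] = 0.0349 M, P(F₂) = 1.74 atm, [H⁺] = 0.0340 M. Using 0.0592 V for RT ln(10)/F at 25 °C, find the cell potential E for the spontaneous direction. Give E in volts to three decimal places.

F₂/F⁻ is the cathode (higher E°), MnO₄⁻/Mn²⁺ the anode: E°cell = +2.88 − (+1.52) = +1.36 V, n = 10.
Overall: 5 F₂(g) + 2 Mn²⁺(aq) + 8 H₂O(l) → 10 F⁻(aq) + 2 MnO₄⁻(aq) + 16 H⁺(aq)
Q = [F⁻]^10·[MnO₄⁻]^2·[H⁺]^16 / (P(F₂)^5·[Mn²⁺]^2); log Q = -34.509.
E = E° − (0.0592/n) log Q = +1.36 − (0.0592/10)(-34.509) = +1.564 V.

+1.564 V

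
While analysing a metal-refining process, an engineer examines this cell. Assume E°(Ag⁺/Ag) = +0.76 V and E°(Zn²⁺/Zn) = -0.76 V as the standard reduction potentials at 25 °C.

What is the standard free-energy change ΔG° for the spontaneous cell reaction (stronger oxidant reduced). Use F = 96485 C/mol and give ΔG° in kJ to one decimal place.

Ag⁺/Ag (E° = +0.76 V) is the cathode; Zn²⁺/Zn (E° = -0.76 V) is the anode, so E°cell = +1.52 V.
Balancing electrons gives n = 2 (lcm of 1 and 2).
ΔG° = −nFE° = −(2)(96485)(+1.52) = -293,314 J = -293.3 kJ.

-293.3 kJ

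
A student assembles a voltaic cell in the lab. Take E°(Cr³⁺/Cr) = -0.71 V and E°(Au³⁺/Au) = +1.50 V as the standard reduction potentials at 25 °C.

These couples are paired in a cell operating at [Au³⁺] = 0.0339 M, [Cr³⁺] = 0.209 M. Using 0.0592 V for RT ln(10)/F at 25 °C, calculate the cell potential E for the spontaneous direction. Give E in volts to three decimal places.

+2.194 V

Au³⁺/Au is the cathode (higher E°), Cr³⁺/Cr the anode: E°cell = +1.50 − (-0.71) = +2.21 V, n = 3.
Overall: Au³⁺(aq) + Cr(s) → Au(s) + Cr³⁺(aq)
Q = [Cr³⁺] / ([Au³⁺]); log Q = 0.790.
E = E° − (0.0592/n) log Q = +2.21 − (0.0592/3)(0.790) = +2.194 V.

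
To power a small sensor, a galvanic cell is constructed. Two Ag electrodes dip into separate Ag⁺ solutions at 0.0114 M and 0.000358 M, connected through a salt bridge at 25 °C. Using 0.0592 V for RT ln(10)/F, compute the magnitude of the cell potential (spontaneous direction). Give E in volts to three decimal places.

+0.089 V

For a concentration cell E°cell = 0. The 0.0114 M side is the cathode (reduction is favoured where [Ag⁺] is higher).
With n = 1, E = −(0.0592/1) log([Ag⁺]ₐₙ/[Ag⁺]꜀ₐₜ) = −(0.0592/1) log(0.000358/0.0114) = −(0.0592/1)(-1.503) = +0.089 V.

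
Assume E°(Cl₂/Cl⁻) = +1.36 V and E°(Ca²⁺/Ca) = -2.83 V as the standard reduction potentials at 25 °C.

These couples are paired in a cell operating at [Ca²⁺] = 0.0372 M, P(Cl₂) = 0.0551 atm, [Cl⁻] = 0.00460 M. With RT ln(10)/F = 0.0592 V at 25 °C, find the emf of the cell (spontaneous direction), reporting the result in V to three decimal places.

Cl₂/Cl⁻ is the cathode (higher E°), Ca²⁺/Ca the anode: E°cell = +1.36 − (-2.83) = +4.19 V, n = 2.
Overall: Cl₂(g) + Ca(s) → 2 Cl⁻(aq) + Ca²⁺(aq)
Q = [Cl⁻]^2·[Ca²⁺] / (P(Cl₂)); log Q = -4.845.
E = E° − (0.0592/n) log Q = +4.19 − (0.0592/2)(-4.845) = +4.333 V.

+4.333 V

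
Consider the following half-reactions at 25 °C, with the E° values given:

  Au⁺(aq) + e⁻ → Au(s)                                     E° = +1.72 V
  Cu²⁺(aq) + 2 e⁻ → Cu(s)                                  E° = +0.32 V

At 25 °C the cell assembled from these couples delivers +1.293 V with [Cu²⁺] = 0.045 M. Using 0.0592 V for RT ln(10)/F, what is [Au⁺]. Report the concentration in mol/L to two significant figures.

0.0033 M

Au⁺/Au is the cathode, Cu²⁺/Cu the anode: E°cell = +1.40 V, n = 2.
Overall reaction: 2 Au⁺(aq) + Cu(s) → 2 Au(s) + Cu²⁺(aq); Q = [Cu²⁺]^1/[Au⁺]^2.
From E = E° − (0.0592/n) log Q: log Q = (E° − E)·n/0.0592 = (+1.40 − (+1.293))·2/0.0592 = 3.6149.
So 2·log[Au⁺] = 1·log(0.045) − log Q = -1.3468 − (3.6149) = -4.9617; log[Au⁺] = -4.9617 / 2 = -2.4809; [Au⁺] = 10^(-2.4809) ≈ 0.0033 M.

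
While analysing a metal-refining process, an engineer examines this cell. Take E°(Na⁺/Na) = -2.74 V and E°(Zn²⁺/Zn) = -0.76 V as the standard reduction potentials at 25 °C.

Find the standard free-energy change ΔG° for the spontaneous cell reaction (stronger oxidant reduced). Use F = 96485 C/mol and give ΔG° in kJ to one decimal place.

Zn²⁺/Zn (E° = -0.76 V) is the cathode; Na⁺/Na (E° = -2.74 V) is the anode, so E°cell = +1.98 V.
Balancing electrons gives n = 2 (lcm of 2 and 1).
ΔG° = −nFE° = −(2)(96485)(+1.98) = -382,081 J = -382.1 kJ.

-382.1 kJ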